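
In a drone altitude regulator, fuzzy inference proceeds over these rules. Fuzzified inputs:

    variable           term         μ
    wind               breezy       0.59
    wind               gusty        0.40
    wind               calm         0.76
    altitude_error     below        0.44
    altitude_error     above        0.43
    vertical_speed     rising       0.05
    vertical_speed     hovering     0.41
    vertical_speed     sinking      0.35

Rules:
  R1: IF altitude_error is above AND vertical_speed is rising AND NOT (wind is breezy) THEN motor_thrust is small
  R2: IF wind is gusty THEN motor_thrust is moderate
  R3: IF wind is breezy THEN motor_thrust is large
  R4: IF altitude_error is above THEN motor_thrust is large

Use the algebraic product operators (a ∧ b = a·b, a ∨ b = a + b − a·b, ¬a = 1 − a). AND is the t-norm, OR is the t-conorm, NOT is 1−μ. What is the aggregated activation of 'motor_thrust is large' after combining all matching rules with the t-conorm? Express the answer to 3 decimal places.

0.766

R1: above=0.43, rising=0.05, ¬breezy=1−0.59=0.41; AND[a·b] → w = 0.0088
R2: gusty=0.40 → w = 0.4000
R3: breezy=0.59 → w = 0.5900
R4: above=0.43 → w = 0.4300
Rules with consequent 'large': {R3, R4} → strengths 0.5900, 0.4300
Aggregate via t-conorm [a + b − a·b]: 0.7663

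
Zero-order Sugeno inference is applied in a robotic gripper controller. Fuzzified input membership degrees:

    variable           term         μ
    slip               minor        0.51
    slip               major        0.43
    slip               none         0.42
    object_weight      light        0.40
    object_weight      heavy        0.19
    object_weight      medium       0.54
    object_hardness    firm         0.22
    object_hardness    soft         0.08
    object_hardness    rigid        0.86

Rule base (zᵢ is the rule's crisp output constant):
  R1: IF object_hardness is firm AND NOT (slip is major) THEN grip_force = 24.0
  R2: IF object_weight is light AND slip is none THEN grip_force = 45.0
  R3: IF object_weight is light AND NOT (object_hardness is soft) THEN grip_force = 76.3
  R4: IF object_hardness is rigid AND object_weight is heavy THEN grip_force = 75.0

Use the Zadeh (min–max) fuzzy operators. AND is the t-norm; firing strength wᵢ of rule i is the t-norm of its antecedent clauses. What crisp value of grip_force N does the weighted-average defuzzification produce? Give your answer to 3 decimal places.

R1 (z=24.0): firm=0.22, ¬major=1−0.43=0.57; AND[min(a, b)] → w = 0.22
R2 (z=45.0): light=0.40, none=0.42; AND[min(a, b)] → w = 0.40
R3 (z=76.3): light=0.40, ¬soft=1−0.08=0.92; AND[min(a, b)] → w = 0.40
R4 (z=75.0): rigid=0.86, heavy=0.19; AND[min(a, b)] → w = 0.19
Weighted average = (0.22·24.0 + 0.40·45.0 + 0.40·76.3 + 0.19·75.0) / (0.22 + 0.40 + 0.40 + 0.19)
  = 68.0500 / 1.2100 = 56.240

56.240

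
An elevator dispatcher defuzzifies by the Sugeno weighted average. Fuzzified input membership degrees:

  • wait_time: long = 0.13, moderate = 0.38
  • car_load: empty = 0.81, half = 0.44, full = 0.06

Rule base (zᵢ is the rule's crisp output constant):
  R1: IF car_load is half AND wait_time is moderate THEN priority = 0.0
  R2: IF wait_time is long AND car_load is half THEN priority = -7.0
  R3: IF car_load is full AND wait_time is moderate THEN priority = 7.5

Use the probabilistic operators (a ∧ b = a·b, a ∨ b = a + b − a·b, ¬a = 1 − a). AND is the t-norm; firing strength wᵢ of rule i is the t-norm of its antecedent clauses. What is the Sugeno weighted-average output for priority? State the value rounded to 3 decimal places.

-0.928

R1 (z=0.0): half=0.44, moderate=0.38; AND[a·b] → w = 0.1672
R2 (z=-7.0): long=0.13, half=0.44; AND[a·b] → w = 0.0572
R3 (z=7.5): full=0.06, moderate=0.38; AND[a·b] → w = 0.0228
Weighted average = (0.1672·0.0 + 0.0572·-7.0 + 0.0228·7.5) / (0.1672 + 0.0572 + 0.0228)
  = -0.2294 / 0.2472 = -0.928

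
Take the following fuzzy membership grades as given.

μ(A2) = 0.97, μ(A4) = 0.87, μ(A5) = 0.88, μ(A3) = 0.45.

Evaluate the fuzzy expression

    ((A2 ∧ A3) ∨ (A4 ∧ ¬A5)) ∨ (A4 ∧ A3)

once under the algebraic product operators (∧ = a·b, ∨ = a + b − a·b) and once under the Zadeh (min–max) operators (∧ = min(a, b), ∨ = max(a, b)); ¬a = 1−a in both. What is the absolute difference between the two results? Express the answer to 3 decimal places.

Under algebraic product:
  A2 ∧ A3 = a·b on (0.9700, 0.4500) = 0.4365
  ¬A5 = 1 − 0.8800 = 0.1200
  A4 ∧ ¬A5 = a·b on (0.8700, 0.1200) = 0.1044
  (A2 ∧ A3) ∨ (A4 ∧ ¬A5) = a + b − a·b on (0.4365, 0.1044) = 0.4953
  A4 ∧ A3 = a·b on (0.8700, 0.4500) = 0.3915
  ((A2 ∧ A3) ∨ (A4 ∧ ¬A5)) ∨ (A4 ∧ A3) = a + b − a·b on (0.4953, 0.3915) = 0.6929
  → value = 0.6929
Under Zadeh (min–max):
  A2 ∧ A3 = min(a, b) on (0.97, 0.45) = 0.45
  ¬A5 = 1 − 0.88 = 0.12
  A4 ∧ ¬A5 = min(a, b) on (0.87, 0.12) = 0.12
  (A2 ∧ A3) ∨ (A4 ∧ ¬A5) = max(a, b) on (0.45, 0.12) = 0.45
  A4 ∧ A3 = min(a, b) on (0.87, 0.45) = 0.45
  ((A2 ∧ A3) ∨ (A4 ∧ ¬A5)) ∨ (A4 ∧ A3) = max(a, b) on (0.45, 0.45) = 0.45
  → value = 0.4500
|0.6929 − 0.4500| = 0.243

0.243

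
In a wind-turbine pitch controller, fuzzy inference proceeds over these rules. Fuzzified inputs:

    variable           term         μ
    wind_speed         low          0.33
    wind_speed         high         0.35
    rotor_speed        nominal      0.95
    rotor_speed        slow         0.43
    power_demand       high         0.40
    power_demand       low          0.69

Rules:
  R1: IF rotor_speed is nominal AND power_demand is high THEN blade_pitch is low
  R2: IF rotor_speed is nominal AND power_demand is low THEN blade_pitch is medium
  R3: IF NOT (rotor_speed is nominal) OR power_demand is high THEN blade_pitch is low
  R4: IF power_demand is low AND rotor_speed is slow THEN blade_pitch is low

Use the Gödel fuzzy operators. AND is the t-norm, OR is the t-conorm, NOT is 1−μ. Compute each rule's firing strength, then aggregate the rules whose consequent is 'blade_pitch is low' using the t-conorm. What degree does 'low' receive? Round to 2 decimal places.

0.43

R1: nominal=0.95, high=0.40; AND[min(a, b)] → w = 0.40
R2: nominal=0.95, low=0.69; AND[min(a, b)] → w = 0.69
R3: ¬nominal=1−0.95=0.05, high=0.40; OR[max(a, b)] → w = 0.40
R4: low=0.69, slow=0.43; AND[min(a, b)] → w = 0.43
Rules with consequent 'low': {R1, R3, R4} → strengths 0.40, 0.40, 0.43
Aggregate via t-conorm [max(a, b)]: 0.43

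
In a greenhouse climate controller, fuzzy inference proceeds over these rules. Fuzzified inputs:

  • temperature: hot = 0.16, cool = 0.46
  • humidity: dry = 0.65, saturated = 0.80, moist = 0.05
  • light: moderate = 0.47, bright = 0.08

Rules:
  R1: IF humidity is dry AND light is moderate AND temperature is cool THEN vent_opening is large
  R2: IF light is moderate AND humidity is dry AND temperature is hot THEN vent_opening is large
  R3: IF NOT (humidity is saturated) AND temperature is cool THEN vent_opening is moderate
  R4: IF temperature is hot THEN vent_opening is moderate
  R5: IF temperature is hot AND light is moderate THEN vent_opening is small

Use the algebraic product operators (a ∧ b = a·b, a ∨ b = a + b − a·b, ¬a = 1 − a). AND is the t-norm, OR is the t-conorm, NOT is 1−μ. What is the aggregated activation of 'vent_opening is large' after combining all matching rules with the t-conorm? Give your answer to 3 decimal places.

0.183

R1: dry=0.65, moderate=0.47, cool=0.46; AND[a·b] → w = 0.1405
R2: moderate=0.47, dry=0.65, hot=0.16; AND[a·b] → w = 0.0489
R3: ¬saturated=1−0.80=0.20, cool=0.46; AND[a·b] → w = 0.0920
R4: hot=0.16 → w = 0.1600
R5: hot=0.16, moderate=0.47; AND[a·b] → w = 0.0752
Rules with consequent 'large': {R1, R2} → strengths 0.1405, 0.0489
Aggregate via t-conorm [a + b − a·b]: 0.1825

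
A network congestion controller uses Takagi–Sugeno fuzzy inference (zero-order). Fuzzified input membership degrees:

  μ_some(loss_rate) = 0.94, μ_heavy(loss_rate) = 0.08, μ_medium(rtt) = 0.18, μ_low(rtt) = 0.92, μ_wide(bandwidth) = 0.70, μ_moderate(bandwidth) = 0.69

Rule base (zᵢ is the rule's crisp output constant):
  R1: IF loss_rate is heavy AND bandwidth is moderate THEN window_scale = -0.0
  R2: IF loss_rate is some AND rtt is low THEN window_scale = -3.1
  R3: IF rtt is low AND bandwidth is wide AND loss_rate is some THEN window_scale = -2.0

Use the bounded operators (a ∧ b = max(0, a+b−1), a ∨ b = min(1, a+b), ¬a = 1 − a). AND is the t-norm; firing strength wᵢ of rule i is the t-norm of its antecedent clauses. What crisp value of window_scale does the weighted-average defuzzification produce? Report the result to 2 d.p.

R1 (z=-0.0): heavy=0.08, moderate=0.69; AND[max(0, a+b−1)] → w = 0.00
R2 (z=-3.1): some=0.94, low=0.92; AND[max(0, a+b−1)] → w = 0.86
R3 (z=-2.0): low=0.92, wide=0.70, some=0.94; AND[max(0, a+b−1)] → w = 0.56
Weighted average = (0.00·-0.0 + 0.86·-3.1 + 0.56·-2.0) / (0.00 + 0.86 + 0.56)
  = -3.7860 / 1.4200 = -2.67

-2.67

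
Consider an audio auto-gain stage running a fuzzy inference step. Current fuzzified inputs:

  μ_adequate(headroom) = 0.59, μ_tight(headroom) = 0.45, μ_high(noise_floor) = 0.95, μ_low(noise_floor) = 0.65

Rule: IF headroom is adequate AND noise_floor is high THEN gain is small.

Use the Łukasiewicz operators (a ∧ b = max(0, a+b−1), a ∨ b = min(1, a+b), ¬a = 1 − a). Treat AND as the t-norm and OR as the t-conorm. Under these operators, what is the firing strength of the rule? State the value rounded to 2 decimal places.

0.54

firing strength: adequate=0.59, high=0.95; AND[max(0, a+b−1)] → w = 0.54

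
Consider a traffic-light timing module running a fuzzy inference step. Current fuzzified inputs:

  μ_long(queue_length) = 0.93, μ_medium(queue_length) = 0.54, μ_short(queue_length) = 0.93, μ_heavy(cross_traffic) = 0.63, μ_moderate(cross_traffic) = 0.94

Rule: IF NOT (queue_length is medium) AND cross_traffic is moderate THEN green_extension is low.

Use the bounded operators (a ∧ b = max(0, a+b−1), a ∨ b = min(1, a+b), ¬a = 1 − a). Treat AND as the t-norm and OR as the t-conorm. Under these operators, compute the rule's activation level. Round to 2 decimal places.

0.40

firing strength: ¬medium=1−0.54=0.46, moderate=0.94; AND[max(0, a+b−1)] → w = 0.40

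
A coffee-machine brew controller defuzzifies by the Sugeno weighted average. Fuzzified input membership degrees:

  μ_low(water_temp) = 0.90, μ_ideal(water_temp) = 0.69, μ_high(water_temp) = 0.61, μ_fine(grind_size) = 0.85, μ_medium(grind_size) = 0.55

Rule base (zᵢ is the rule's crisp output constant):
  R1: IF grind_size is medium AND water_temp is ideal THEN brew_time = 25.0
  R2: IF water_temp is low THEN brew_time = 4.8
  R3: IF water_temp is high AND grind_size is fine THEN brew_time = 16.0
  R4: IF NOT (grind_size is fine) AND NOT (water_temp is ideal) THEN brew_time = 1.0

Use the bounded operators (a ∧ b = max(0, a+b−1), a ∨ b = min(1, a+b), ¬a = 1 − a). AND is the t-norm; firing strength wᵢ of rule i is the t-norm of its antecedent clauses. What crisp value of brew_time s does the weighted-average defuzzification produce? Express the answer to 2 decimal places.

R1 (z=25.0): medium=0.55, ideal=0.69; AND[max(0, a+b−1)] → w = 0.24
R2 (z=4.8): low=0.90 → w = 0.90
R3 (z=16.0): high=0.61, fine=0.85; AND[max(0, a+b−1)] → w = 0.46
R4 (z=1.0): ¬fine=1−0.85=0.15, ¬ideal=1−0.69=0.31; AND[max(0, a+b−1)] → w = 0.00
Weighted average = (0.24·25.0 + 0.90·4.8 + 0.46·16.0 + 0.00·1.0) / (0.24 + 0.90 + 0.46 + 0.00)
  = 17.6800 / 1.6000 = 11.05

11.05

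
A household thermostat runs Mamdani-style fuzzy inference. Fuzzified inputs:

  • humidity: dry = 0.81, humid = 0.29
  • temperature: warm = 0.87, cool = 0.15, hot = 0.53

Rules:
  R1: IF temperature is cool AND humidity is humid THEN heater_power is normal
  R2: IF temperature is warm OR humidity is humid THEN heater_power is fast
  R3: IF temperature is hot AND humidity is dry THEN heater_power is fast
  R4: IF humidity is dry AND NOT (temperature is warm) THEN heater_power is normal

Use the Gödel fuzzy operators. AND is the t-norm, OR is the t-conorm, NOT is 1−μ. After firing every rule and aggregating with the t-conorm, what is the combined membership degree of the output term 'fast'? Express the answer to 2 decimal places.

0.87

R1: cool=0.15, humid=0.29; AND[min(a, b)] → w = 0.15
R2: warm=0.87, humid=0.29; OR[max(a, b)] → w = 0.87
R3: hot=0.53, dry=0.81; AND[min(a, b)] → w = 0.53
R4: dry=0.81, ¬warm=1−0.87=0.13; AND[min(a, b)] → w = 0.13
Rules with consequent 'fast': {R2, R3} → strengths 0.87, 0.53
Aggregate via t-conorm [max(a, b)]: 0.87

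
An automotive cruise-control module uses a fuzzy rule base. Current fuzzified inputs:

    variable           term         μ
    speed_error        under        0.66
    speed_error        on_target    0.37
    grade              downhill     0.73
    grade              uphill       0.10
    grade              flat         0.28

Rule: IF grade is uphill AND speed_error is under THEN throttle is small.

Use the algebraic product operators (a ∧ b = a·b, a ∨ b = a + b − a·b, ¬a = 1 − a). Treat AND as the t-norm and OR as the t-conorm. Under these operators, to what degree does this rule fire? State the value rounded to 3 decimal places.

0.066

firing strength: uphill=0.10, under=0.66; AND[a·b] → w = 0.0660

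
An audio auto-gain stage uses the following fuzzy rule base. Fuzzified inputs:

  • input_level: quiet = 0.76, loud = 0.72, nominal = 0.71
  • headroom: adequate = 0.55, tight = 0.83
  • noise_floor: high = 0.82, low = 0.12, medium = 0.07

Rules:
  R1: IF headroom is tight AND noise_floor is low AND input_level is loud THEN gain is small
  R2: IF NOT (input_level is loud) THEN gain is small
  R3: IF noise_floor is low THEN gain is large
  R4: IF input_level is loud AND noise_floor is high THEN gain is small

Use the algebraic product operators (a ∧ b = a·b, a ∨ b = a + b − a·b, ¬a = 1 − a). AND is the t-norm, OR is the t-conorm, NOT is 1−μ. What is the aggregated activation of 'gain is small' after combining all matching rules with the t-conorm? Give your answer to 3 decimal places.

0.726

R1: tight=0.83, low=0.12, loud=0.72; AND[a·b] → w = 0.0717
R2: ¬loud=1−0.72=0.28 → w = 0.2800
R3: low=0.12 → w = 0.1200
R4: loud=0.72, high=0.82; AND[a·b] → w = 0.5904
Rules with consequent 'small': {R1, R2, R4} → strengths 0.0717, 0.2800, 0.5904
Aggregate via t-conorm [a + b − a·b]: 0.7262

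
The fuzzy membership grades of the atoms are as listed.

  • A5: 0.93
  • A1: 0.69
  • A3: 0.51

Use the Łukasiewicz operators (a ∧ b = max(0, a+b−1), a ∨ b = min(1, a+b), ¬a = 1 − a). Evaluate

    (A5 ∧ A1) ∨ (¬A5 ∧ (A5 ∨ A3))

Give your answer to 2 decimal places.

A5 ∧ A1 = max(0, a+b−1) on (0.93, 0.69) = 0.62
¬A5 = 1 − 0.93 = 0.07
A5 ∨ A3 = min(1, a+b) on (0.93, 0.51) = 1.00
¬A5 ∧ (A5 ∨ A3) = max(0, a+b−1) on (0.07, 1.00) = 0.07
(A5 ∧ A1) ∨ (¬A5 ∧ (A5 ∨ A3)) = min(1, a+b) on (0.62, 0.07) = 0.69

0.69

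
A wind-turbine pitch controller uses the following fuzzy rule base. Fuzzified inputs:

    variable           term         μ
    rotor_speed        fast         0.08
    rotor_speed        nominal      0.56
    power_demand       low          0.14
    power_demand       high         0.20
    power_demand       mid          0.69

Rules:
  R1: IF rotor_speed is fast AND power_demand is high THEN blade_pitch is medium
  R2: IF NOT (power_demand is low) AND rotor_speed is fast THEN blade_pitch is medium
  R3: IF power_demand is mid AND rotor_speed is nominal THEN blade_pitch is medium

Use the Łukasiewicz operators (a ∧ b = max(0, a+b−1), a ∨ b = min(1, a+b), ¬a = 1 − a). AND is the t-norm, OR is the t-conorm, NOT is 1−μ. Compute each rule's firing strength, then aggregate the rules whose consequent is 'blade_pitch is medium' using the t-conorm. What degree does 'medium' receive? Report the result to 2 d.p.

0.25

R1: fast=0.08, high=0.20; AND[max(0, a+b−1)] → w = 0.00
R2: ¬low=1−0.14=0.86, fast=0.08; AND[max(0, a+b−1)] → w = 0.00
R3: mid=0.69, nominal=0.56; AND[max(0, a+b−1)] → w = 0.25
Rules with consequent 'medium': {R1, R2, R3} → strengths 0.00, 0.00, 0.25
Aggregate via t-conorm [min(1, a+b)]: 0.25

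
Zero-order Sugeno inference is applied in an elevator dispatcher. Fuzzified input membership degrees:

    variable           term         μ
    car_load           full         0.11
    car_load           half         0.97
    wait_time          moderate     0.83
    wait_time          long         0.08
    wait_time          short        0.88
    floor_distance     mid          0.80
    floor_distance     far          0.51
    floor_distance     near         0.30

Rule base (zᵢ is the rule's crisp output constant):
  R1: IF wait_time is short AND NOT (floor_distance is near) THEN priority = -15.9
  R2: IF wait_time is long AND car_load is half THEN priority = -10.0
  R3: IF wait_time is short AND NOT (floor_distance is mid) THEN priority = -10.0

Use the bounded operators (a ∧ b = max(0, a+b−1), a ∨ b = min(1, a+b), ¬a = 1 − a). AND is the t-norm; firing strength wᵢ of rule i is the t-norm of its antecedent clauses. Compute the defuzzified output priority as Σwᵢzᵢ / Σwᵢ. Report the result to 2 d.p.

R1 (z=-15.9): short=0.88, ¬near=1−0.30=0.70; AND[max(0, a+b−1)] → w = 0.58
R2 (z=-10.0): long=0.08, half=0.97; AND[max(0, a+b−1)] → w = 0.05
R3 (z=-10.0): short=0.88, ¬mid=1−0.80=0.20; AND[max(0, a+b−1)] → w = 0.08
Weighted average = (0.58·-15.9 + 0.05·-10.0 + 0.08·-10.0) / (0.58 + 0.05 + 0.08)
  = -10.5220 / 0.7100 = -14.82

-14.82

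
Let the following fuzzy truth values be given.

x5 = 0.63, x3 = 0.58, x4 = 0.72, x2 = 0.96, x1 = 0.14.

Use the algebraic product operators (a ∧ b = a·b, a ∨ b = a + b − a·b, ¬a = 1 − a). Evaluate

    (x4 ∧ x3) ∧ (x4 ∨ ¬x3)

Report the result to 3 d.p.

0.350

x4 ∧ x3 = a·b on (0.7200, 0.5800) = 0.4176
¬x3 = 1 − 0.5800 = 0.4200
x4 ∨ ¬x3 = a + b − a·b on (0.7200, 0.4200) = 0.8376
(x4 ∧ x3) ∧ (x4 ∨ ¬x3) = a·b on (0.4176, 0.8376) = 0.3498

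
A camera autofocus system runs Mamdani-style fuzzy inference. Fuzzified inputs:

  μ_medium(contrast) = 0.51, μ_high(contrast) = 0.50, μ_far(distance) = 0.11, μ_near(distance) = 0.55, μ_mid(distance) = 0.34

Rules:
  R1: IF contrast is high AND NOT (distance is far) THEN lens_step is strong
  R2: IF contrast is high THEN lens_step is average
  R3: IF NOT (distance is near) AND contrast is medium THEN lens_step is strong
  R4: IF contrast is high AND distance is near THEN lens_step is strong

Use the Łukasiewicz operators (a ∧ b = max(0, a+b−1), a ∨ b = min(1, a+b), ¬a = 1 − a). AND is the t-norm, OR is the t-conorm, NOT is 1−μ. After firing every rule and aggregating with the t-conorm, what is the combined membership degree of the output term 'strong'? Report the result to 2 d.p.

R1: high=0.50, ¬far=1−0.11=0.89; AND[max(0, a+b−1)] → w = 0.39
R2: high=0.50 → w = 0.50
R3: ¬near=1−0.55=0.45, medium=0.51; AND[max(0, a+b−1)] → w = 0.00
R4: high=0.50, near=0.55; AND[max(0, a+b−1)] → w = 0.05
Rules with consequent 'strong': {R1, R3, R4} → strengths 0.39, 0.00, 0.05
Aggregate via t-conorm [min(1, a+b)]: 0.44

0.44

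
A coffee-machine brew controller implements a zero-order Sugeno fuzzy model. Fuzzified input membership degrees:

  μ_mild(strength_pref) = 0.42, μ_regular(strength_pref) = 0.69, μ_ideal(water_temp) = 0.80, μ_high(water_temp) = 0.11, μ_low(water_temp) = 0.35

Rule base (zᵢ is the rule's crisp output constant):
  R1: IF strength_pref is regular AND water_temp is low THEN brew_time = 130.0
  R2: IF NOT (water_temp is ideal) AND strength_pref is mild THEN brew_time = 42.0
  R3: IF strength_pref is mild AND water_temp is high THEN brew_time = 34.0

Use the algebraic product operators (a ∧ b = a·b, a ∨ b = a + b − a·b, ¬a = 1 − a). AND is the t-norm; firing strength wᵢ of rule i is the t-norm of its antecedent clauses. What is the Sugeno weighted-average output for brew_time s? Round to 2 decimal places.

R1 (z=130.0): regular=0.69, low=0.35; AND[a·b] → w = 0.2415
R2 (z=42.0): ¬ideal=1−0.80=0.20, mild=0.42; AND[a·b] → w = 0.0840
R3 (z=34.0): mild=0.42, high=0.11; AND[a·b] → w = 0.0462
Weighted average = (0.2415·130.0 + 0.0840·42.0 + 0.0462·34.0) / (0.2415 + 0.0840 + 0.0462)
  = 36.4938 / 0.3717 = 98.18

98.18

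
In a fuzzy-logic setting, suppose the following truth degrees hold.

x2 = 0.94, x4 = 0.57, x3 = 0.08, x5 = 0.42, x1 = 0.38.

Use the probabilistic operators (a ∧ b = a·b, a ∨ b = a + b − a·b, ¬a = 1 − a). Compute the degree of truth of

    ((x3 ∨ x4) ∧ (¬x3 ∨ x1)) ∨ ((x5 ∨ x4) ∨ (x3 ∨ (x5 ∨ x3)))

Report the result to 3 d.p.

x3 ∨ x4 = a + b − a·b on (0.0800, 0.5700) = 0.6044
¬x3 = 1 − 0.0800 = 0.9200
¬x3 ∨ x1 = a + b − a·b on (0.9200, 0.3800) = 0.9504
(x3 ∨ x4) ∧ (¬x3 ∨ x1) = a·b on (0.6044, 0.9504) = 0.5744
x5 ∨ x4 = a + b − a·b on (0.4200, 0.5700) = 0.7506
x5 ∨ x3 = a + b − a·b on (0.4200, 0.0800) = 0.4664
x3 ∨ (x5 ∨ x3) = a + b − a·b on (0.0800, 0.4664) = 0.5091
(x5 ∨ x4) ∨ (x3 ∨ (x5 ∨ x3)) = a + b − a·b on (0.7506, 0.5091) = 0.8776
((x3 ∨ x4) ∧ (¬x3 ∨ x1)) ∨ ((x5 ∨ x4) ∨ (x3 ∨ (x5 ∨ x3))) = a + b − a·b on (0.5744, 0.8776) = 0.9479

0.948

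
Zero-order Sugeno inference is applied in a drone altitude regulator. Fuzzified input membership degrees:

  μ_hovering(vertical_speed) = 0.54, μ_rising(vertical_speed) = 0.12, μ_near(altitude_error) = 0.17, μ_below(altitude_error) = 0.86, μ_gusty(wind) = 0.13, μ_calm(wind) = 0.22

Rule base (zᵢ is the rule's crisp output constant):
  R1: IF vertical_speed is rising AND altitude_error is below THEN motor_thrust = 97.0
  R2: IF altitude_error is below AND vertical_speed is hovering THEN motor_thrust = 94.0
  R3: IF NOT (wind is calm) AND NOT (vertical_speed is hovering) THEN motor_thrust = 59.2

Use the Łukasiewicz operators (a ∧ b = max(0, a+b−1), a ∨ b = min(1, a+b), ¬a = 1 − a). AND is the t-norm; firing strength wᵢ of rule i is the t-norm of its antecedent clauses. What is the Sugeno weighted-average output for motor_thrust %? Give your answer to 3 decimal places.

80.950

R1 (z=97.0): rising=0.12, below=0.86; AND[max(0, a+b−1)] → w = 0.00
R2 (z=94.0): below=0.86, hovering=0.54; AND[max(0, a+b−1)] → w = 0.40
R3 (z=59.2): ¬calm=1−0.22=0.78, ¬hovering=1−0.54=0.46; AND[max(0, a+b−1)] → w = 0.24
Weighted average = (0.00·97.0 + 0.40·94.0 + 0.24·59.2) / (0.00 + 0.40 + 0.24)
  = 51.8080 / 0.6400 = 80.950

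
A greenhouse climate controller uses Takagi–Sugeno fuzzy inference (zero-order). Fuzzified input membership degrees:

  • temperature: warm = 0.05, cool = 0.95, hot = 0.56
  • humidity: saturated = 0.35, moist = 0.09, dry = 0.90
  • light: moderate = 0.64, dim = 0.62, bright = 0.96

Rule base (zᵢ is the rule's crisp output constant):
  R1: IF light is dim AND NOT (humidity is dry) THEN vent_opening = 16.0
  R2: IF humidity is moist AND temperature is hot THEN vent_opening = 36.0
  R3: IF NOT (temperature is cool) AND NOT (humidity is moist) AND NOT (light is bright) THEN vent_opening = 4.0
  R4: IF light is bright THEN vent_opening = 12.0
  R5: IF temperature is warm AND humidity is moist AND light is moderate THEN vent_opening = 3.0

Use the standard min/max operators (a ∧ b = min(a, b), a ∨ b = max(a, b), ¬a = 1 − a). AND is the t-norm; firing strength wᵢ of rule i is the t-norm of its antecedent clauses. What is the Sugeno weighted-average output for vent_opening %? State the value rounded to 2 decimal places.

R1 (z=16.0): dim=0.62, ¬dry=1−0.90=0.10; AND[min(a, b)] → w = 0.10
R2 (z=36.0): moist=0.09, hot=0.56; AND[min(a, b)] → w = 0.09
R3 (z=4.0): ¬cool=1−0.95=0.05, ¬moist=1−0.09=0.91, ¬bright=1−0.96=0.04; AND[min(a, b)] → w = 0.04
R4 (z=12.0): bright=0.96 → w = 0.96
R5 (z=3.0): warm=0.05, moist=0.09, moderate=0.64; AND[min(a, b)] → w = 0.05
Weighted average = (0.10·16.0 + 0.09·36.0 + 0.04·4.0 + 0.96·12.0 + 0.05·3.0) / (0.10 + 0.09 + 0.04 + 0.96 + 0.05)
  = 16.6700 / 1.2400 = 13.44

13.44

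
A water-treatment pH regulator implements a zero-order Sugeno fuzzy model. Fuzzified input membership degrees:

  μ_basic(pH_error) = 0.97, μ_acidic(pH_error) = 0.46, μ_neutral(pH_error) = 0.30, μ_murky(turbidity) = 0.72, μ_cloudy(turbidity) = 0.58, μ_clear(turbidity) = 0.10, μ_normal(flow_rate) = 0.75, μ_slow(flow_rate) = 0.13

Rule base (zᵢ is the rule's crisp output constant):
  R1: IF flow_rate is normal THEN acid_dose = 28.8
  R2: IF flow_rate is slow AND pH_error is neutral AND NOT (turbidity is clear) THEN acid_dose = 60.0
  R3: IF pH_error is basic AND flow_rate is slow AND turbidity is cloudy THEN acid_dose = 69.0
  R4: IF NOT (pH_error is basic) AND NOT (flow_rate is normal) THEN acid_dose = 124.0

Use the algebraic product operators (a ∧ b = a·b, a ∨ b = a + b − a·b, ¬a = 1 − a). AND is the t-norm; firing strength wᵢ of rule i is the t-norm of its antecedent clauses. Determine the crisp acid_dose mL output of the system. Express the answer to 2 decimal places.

34.29

R1 (z=28.8): normal=0.75 → w = 0.7500
R2 (z=60.0): slow=0.13, neutral=0.30, ¬clear=1−0.10=0.90; AND[a·b] → w = 0.0351
R3 (z=69.0): basic=0.97, slow=0.13, cloudy=0.58; AND[a·b] → w = 0.0731
R4 (z=124.0): ¬basic=1−0.97=0.03, ¬normal=1−0.75=0.25; AND[a·b] → w = 0.0075
Weighted average = (0.7500·28.8 + 0.0351·60.0 + 0.0731·69.0 + 0.0075·124.0) / (0.7500 + 0.0351 + 0.0731 + 0.0075)
  = 29.6825 / 0.8657 = 34.29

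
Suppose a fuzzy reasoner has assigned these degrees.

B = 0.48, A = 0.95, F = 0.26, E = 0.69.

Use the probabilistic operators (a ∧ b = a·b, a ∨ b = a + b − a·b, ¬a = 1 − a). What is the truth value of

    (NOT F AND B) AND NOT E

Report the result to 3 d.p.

NOT F = 1 − 0.2600 = 0.7400
NOT F AND B = a·b on (0.7400, 0.4800) = 0.3552
NOT E = 1 − 0.6900 = 0.3100
(NOT F AND B) AND NOT E = a·b on (0.3552, 0.3100) = 0.1101

0.110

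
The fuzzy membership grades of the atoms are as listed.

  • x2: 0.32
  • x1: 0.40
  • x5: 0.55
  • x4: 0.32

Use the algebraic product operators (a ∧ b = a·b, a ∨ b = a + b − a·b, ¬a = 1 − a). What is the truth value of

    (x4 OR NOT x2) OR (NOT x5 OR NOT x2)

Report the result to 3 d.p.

NOT x2 = 1 − 0.3200 = 0.6800
x4 OR NOT x2 = a + b − a·b on (0.3200, 0.6800) = 0.7824
NOT x5 = 1 − 0.5500 = 0.4500
NOT x2 = 1 − 0.3200 = 0.6800
NOT x5 OR NOT x2 = a + b − a·b on (0.4500, 0.6800) = 0.8240
(x4 OR NOT x2) OR (NOT x5 OR NOT x2) = a + b − a·b on (0.7824, 0.8240) = 0.9617

0.962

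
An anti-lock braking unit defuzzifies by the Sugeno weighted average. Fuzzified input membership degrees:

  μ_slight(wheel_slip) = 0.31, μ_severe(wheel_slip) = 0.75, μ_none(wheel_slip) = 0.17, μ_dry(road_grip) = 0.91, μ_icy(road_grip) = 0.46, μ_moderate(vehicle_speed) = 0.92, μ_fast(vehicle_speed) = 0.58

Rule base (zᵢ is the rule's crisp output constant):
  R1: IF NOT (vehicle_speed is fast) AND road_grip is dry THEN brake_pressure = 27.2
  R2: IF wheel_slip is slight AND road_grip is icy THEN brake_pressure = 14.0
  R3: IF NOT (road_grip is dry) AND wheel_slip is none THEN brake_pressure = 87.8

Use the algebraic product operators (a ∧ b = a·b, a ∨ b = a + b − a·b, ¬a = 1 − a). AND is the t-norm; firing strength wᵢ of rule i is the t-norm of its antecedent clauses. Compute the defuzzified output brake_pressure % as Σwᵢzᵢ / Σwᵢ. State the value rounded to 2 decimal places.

R1 (z=27.2): ¬fast=1−0.58=0.42, dry=0.91; AND[a·b] → w = 0.3822
R2 (z=14.0): slight=0.31, icy=0.46; AND[a·b] → w = 0.1426
R3 (z=87.8): ¬dry=1−0.91=0.09, none=0.17; AND[a·b] → w = 0.0153
Weighted average = (0.3822·27.2 + 0.1426·14.0 + 0.0153·87.8) / (0.3822 + 0.1426 + 0.0153)
  = 13.7356 / 0.5401 = 25.43

25.43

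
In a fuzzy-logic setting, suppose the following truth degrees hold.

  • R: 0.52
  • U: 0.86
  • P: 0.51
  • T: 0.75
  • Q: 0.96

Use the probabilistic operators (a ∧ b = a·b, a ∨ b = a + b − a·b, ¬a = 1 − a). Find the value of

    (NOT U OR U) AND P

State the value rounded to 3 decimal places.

0.449

NOT U = 1 − 0.8600 = 0.1400
NOT U OR U = a + b − a·b on (0.1400, 0.8600) = 0.8796
(NOT U OR U) AND P = a·b on (0.8796, 0.5100) = 0.4486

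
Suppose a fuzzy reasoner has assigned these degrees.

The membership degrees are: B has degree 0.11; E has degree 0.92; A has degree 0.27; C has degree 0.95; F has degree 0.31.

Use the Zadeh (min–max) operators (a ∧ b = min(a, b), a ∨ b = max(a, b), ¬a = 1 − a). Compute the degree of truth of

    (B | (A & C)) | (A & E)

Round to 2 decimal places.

A & C = min(a, b) on (0.27, 0.95) = 0.27
B | (A & C) = max(a, b) on (0.11, 0.27) = 0.27
A & E = min(a, b) on (0.27, 0.92) = 0.27
(B | (A & C)) | (A & E) = max(a, b) on (0.27, 0.27) = 0.27

0.27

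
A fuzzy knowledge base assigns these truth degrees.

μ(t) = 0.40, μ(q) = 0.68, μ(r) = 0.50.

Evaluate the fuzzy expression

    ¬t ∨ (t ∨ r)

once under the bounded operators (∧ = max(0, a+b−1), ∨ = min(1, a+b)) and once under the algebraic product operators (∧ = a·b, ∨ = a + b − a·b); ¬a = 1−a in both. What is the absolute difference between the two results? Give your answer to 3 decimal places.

Under bounded:
  ¬t = 1 − 0.40 = 0.60
  t ∨ r = min(1, a+b) on (0.40, 0.50) = 0.90
  ¬t ∨ (t ∨ r) = min(1, a+b) on (0.60, 0.90) = 1.00
  → value = 1.0000
Under algebraic product:
  ¬t = 1 − 0.4000 = 0.6000
  t ∨ r = a + b − a·b on (0.4000, 0.5000) = 0.7000
  ¬t ∨ (t ∨ r) = a + b − a·b on (0.6000, 0.7000) = 0.8800
  → value = 0.8800
|1.0000 − 0.8800| = 0.120

0.120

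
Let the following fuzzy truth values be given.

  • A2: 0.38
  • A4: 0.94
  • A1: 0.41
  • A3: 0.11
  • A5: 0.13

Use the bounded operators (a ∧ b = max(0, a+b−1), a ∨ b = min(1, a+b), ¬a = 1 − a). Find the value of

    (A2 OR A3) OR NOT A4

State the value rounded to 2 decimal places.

0.55

A2 OR A3 = min(1, a+b) on (0.38, 0.11) = 0.49
NOT A4 = 1 − 0.94 = 0.06
(A2 OR A3) OR NOT A4 = min(1, a+b) on (0.49, 0.06) = 0.55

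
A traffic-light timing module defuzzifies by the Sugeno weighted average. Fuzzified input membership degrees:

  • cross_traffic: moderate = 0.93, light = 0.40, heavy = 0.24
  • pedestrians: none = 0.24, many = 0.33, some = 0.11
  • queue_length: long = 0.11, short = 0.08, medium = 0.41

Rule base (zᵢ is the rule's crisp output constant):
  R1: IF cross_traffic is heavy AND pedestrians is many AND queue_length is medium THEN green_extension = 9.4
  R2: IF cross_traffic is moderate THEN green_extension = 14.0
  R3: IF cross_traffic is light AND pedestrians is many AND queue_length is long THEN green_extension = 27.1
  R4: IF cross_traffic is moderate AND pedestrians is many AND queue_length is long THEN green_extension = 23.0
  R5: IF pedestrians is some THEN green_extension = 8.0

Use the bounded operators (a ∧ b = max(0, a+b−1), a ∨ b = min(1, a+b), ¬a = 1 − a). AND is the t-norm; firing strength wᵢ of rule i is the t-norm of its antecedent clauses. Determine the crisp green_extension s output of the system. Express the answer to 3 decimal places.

13.365

R1 (z=9.4): heavy=0.24, many=0.33, medium=0.41; AND[max(0, a+b−1)] → w = 0.00
R2 (z=14.0): moderate=0.93 → w = 0.93
R3 (z=27.1): light=0.40, many=0.33, long=0.11; AND[max(0, a+b−1)] → w = 0.00
R4 (z=23.0): moderate=0.93, many=0.33, long=0.11; AND[max(0, a+b−1)] → w = 0.00
R5 (z=8.0): some=0.11 → w = 0.11
Weighted average = (0.00·9.4 + 0.93·14.0 + 0.00·27.1 + 0.00·23.0 + 0.11·8.0) / (0.00 + 0.93 + 0.00 + 0.00 + 0.11)
  = 13.9000 / 1.0400 = 13.365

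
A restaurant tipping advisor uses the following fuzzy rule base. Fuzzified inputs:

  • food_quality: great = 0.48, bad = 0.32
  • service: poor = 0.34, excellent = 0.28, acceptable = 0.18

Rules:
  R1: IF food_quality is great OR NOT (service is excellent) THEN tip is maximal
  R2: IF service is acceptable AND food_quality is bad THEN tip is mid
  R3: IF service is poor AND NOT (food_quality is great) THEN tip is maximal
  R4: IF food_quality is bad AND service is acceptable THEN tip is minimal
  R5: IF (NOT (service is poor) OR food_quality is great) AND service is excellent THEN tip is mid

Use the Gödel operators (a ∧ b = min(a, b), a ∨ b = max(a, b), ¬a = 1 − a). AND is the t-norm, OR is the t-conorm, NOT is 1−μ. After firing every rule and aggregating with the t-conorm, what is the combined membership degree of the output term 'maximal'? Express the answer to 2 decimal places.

R1: great=0.48, ¬excellent=1−0.28=0.72; OR[max(a, b)] → w = 0.72
R2: acceptable=0.18, bad=0.32; AND[min(a, b)] → w = 0.18
R3: poor=0.34, ¬great=1−0.48=0.52; AND[min(a, b)] → w = 0.34
R4: bad=0.32, acceptable=0.18; AND[min(a, b)] → w = 0.18
R5: (¬poor=1−0.34=0.66 OR great=0.48) = 0.66; AND[min(a, b)] with excellent=0.28 → w = 0.28
Rules with consequent 'maximal': {R1, R3} → strengths 0.72, 0.34
Aggregate via t-conorm [max(a, b)]: 0.72

0.72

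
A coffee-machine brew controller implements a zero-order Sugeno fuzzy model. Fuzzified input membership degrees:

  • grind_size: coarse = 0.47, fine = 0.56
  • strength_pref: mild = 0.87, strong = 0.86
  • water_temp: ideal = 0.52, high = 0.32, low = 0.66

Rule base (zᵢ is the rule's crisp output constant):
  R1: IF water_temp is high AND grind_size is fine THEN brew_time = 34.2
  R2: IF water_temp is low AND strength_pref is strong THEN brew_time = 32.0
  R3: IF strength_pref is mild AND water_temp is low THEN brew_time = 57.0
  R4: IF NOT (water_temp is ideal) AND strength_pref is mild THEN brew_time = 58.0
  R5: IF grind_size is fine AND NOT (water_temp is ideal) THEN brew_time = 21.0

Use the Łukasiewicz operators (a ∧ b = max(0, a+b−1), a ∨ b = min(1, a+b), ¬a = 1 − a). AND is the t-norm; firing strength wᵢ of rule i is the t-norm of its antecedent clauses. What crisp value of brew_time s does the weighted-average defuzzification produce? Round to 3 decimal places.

R1 (z=34.2): high=0.32, fine=0.56; AND[max(0, a+b−1)] → w = 0.00
R2 (z=32.0): low=0.66, strong=0.86; AND[max(0, a+b−1)] → w = 0.52
R3 (z=57.0): mild=0.87, low=0.66; AND[max(0, a+b−1)] → w = 0.53
R4 (z=58.0): ¬ideal=1−0.52=0.48, mild=0.87; AND[max(0, a+b−1)] → w = 0.35
R5 (z=21.0): fine=0.56, ¬ideal=1−0.52=0.48; AND[max(0, a+b−1)] → w = 0.04
Weighted average = (0.00·34.2 + 0.52·32.0 + 0.53·57.0 + 0.35·58.0 + 0.04·21.0) / (0.00 + 0.52 + 0.53 + 0.35 + 0.04)
  = 67.9900 / 1.4400 = 47.215

47.215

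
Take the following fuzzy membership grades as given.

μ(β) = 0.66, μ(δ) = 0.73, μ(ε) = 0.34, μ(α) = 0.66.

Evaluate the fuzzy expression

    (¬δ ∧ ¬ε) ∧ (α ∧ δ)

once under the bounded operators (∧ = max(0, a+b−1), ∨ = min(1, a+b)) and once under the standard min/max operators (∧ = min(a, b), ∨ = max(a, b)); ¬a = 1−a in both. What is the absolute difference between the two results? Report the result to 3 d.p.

Under bounded:
  ¬δ = 1 − 0.73 = 0.27
  ¬ε = 1 − 0.34 = 0.66
  ¬δ ∧ ¬ε = max(0, a+b−1) on (0.27, 0.66) = 0.00
  α ∧ δ = max(0, a+b−1) on (0.66, 0.73) = 0.39
  (¬δ ∧ ¬ε) ∧ (α ∧ δ) = max(0, a+b−1) on (0.00, 0.39) = 0.00
  → value = 0.0000
Under standard min/max:
  ¬δ = 1 − 0.73 = 0.27
  ¬ε = 1 − 0.34 = 0.66
  ¬δ ∧ ¬ε = min(a, b) on (0.27, 0.66) = 0.27
  α ∧ δ = min(a, b) on (0.66, 0.73) = 0.66
  (¬δ ∧ ¬ε) ∧ (α ∧ δ) = min(a, b) on (0.27, 0.66) = 0.27
  → value = 0.2700
|0.0000 − 0.2700| = 0.270

0.270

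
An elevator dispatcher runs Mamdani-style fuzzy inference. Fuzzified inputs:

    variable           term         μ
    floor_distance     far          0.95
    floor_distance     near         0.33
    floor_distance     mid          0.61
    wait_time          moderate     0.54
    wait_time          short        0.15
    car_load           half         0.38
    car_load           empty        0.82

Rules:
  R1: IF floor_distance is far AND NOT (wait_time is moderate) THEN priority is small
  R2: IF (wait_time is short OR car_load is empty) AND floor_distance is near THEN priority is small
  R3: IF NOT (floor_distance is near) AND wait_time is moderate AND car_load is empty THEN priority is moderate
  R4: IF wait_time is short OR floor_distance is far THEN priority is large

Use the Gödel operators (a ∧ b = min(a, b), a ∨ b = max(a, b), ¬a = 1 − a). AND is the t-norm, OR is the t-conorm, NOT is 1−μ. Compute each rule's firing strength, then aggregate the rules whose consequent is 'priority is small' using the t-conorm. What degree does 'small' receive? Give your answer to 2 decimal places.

0.46

R1: far=0.95, ¬moderate=1−0.54=0.46; AND[min(a, b)] → w = 0.46
R2: (short=0.15 OR empty=0.82) = 0.82; AND[min(a, b)] with near=0.33 → w = 0.33
R3: ¬near=1−0.33=0.67, moderate=0.54, empty=0.82; AND[min(a, b)] → w = 0.54
R4: short=0.15, far=0.95; OR[max(a, b)] → w = 0.95
Rules with consequent 'small': {R1, R2} → strengths 0.46, 0.33
Aggregate via t-conorm [max(a, b)]: 0.46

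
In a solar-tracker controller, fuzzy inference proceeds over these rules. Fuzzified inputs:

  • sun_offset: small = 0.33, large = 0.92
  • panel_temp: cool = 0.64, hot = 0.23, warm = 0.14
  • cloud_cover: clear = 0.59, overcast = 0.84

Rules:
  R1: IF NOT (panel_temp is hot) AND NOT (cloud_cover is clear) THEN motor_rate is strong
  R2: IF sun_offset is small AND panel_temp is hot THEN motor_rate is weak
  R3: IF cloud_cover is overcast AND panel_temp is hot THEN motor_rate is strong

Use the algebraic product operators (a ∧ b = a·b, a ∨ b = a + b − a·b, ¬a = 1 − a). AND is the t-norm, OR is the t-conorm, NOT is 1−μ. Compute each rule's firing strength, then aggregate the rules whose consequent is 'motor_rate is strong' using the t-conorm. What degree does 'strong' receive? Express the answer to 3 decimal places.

0.448

R1: ¬hot=1−0.23=0.77, ¬clear=1−0.59=0.41; AND[a·b] → w = 0.3157
R2: small=0.33, hot=0.23; AND[a·b] → w = 0.0759
R3: overcast=0.84, hot=0.23; AND[a·b] → w = 0.1932
Rules with consequent 'strong': {R1, R3} → strengths 0.3157, 0.1932
Aggregate via t-conorm [a + b − a·b]: 0.4479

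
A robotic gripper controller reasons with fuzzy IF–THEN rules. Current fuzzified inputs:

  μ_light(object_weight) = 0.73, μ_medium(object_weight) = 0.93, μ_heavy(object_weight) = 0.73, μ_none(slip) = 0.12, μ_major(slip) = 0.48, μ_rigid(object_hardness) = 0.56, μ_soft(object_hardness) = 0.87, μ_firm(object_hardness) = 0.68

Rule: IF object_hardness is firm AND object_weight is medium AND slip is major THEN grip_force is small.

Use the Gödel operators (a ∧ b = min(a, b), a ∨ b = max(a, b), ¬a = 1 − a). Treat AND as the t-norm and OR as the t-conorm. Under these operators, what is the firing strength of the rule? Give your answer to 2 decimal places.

firing strength: firm=0.68, medium=0.93, major=0.48; AND[min(a, b)] → w = 0.48

0.48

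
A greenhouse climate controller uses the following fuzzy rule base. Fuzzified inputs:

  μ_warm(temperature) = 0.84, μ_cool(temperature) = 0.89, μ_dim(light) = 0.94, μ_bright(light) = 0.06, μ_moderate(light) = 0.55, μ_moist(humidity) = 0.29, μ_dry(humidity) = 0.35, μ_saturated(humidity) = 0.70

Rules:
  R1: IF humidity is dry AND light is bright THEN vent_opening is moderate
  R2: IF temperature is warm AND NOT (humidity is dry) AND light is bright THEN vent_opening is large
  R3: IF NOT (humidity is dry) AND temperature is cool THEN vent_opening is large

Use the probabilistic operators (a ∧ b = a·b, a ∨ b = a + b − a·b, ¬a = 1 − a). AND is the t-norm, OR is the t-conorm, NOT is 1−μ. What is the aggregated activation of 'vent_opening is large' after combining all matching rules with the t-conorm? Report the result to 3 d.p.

0.592

R1: dry=0.35, bright=0.06; AND[a·b] → w = 0.0210
R2: warm=0.84, ¬dry=1−0.35=0.65, bright=0.06; AND[a·b] → w = 0.0328
R3: ¬dry=1−0.35=0.65, cool=0.89; AND[a·b] → w = 0.5785
Rules with consequent 'large': {R2, R3} → strengths 0.0328, 0.5785
Aggregate via t-conorm [a + b − a·b]: 0.5923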